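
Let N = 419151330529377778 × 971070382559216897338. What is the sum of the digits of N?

184

419151330529377778 × 971070382559216897338 = 407025442887367647678504354072844554964
Sum of its 39 digits: 184.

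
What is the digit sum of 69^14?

117

69^14 = 55448176762342779635202921
Sum of its 26 digits: 117.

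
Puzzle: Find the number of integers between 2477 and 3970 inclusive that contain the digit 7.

The integers in [2477, 3970] that contain the digit 7: 2477, 2478, 2479, 2487, 2497, 2507, …, 3967, 3970.
441 qualify.

441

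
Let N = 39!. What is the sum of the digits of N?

189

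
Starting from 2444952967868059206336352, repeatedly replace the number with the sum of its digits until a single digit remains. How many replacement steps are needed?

2444952967868059206336352 → 118 → 10 → 1 (3 steps)

3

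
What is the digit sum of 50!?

216

50! = 30414093201713378043612608166064768844377641568960512000000000000
Sum of its 65 digits: 216.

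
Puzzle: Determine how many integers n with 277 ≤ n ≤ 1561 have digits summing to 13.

The integers in [277, 1561] that have digits summing to 13: 283, 292, 319, 328, 337, 346, …, 1552, 1561.
106 qualify.

106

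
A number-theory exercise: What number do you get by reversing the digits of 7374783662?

2663874737

Reversing 7374783662 gives 2663874737.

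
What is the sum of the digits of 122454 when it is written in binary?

11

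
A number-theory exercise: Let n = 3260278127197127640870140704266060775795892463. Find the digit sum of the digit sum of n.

18

First digit sum: 198.
1+9+8 = 18.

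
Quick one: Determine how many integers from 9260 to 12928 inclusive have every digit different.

993

The integers in [9260, 12928] that have every digit different: 9260, 9261, 9263, 9264, 9265, 9267, …, 12907, 12908.
993 qualify.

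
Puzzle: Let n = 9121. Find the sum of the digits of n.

9+1+2+1 = 13

13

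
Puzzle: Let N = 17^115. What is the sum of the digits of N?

17^115 = 3174139126452491477809767749955937368915979086576633124110442678012160088092810378546949014518067356518184875148680494119834181490813332959793
Sum of its 142 digits: 665.

665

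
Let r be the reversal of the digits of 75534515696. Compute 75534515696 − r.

Reverse of 75534515696 is 69651543557.
75534515696 − 69651543557 = 5882972139

5882972139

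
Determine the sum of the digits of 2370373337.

38

2+3+7+0+3+7+3+3+3+7 = 38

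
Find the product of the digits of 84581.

1280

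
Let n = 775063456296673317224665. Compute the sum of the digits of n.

112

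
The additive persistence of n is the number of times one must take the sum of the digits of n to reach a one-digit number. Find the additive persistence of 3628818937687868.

3

3628818937687868 → 98 → 17 → 8 (3 steps)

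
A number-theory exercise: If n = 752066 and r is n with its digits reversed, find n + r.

1412323

Reverse of 752066 is 660257.
752066 + 660257 = 1412323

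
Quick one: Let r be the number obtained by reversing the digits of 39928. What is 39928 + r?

122921

Reverse of 39928 is 82993.
39928 + 82993 = 122921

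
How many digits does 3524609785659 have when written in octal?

14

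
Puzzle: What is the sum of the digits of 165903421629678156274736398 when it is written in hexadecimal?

165903421629678156274736398 in base 16 is 893B6A81F79081BE681D0E.
Digit sum: 8+9+3+11+6+10+8+1+15+7+9+0+8+1+11+14+6+8+1+13+0+14 = 163.

163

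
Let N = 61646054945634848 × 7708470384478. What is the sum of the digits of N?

152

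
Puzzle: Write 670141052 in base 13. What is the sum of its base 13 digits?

670141052 in base 13 is A8AB6689.
Digit sum: 10+8+10+11+6+6+8+9 = 68.

68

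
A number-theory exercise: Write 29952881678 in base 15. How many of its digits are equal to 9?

29952881678 in base 15 is BA491CD88.
The digit 9 appears 1 time.

1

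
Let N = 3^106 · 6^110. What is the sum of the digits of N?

558

3^106 · 6^110 = 14841935588257764000030424823998809933625257738848034903582018043015449680126508092060210044991153177222076195684959025131336809058402304
Sum of its 137 digits: 558.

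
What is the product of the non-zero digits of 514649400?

5×1×4×6×4×9×4 = 17280

17280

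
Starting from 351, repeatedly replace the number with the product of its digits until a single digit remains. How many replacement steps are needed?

2

351 → 15 → 5 (2 steps)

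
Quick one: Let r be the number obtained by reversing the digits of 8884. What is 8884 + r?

13772

Reverse of 8884 is 4888.
8884 + 4888 = 13772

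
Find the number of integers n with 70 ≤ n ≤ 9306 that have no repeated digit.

4880

The integers in [70, 9306] that have no repeated digit: 70, 71, 72, 73, 74, 75, …, 9305, 9306.
4880 qualify.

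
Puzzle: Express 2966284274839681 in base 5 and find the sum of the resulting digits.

45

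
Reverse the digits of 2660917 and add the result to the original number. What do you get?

9851579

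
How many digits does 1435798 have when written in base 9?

1435798 in base 9 is 2627481, which has 7 digits.

7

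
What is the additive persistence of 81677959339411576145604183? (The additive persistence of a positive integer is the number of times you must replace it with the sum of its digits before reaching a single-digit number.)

2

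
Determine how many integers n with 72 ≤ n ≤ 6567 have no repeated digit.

The integers in [72, 6567] that have no repeated digit: 72, 73, 74, 75, 76, 78, …, 6548, 6549.
3508 qualify.

3508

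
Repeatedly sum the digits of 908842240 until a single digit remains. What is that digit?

1

9+0+8+8+4+2+2+4+0 = 37
3+7 = 10
1+0 = 1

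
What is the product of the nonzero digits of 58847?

8960

5×8×8×4×7 = 8960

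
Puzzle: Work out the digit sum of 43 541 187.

33

4+3+5+4+1+1+8+7 = 33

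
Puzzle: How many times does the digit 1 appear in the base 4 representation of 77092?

77092 in base 4 is 102310210.
The digit 1 appears 3 times.

3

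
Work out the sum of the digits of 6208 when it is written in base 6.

18

6208 in base 6 is 44424.
Digit sum: 4+4+4+2+4 = 18.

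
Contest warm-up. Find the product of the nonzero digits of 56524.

5×6×5×2×4 = 1200

1200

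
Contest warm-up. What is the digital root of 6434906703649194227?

6+4+3+4+9+0+6+7+0+3+6+4+9+1+9+4+2+2+7 = 86
8+6 = 14
1+4 = 5

5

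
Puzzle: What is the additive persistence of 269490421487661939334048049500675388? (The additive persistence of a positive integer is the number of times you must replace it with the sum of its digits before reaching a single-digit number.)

3

269490421487661939334048049500675388 → 167 → 14 → 5 (3 steps)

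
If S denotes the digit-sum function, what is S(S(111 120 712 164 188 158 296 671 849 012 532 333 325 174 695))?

First digit sum: 174.
1+7+4 = 12.

12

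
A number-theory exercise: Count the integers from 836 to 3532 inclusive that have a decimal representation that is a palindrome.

42

The integers in [836, 3532] that have a decimal representation that is a palindrome: 838, 848, 858, 868, 878, 888, …, 3333, 3443.
42 qualify.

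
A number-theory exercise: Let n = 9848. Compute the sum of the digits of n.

29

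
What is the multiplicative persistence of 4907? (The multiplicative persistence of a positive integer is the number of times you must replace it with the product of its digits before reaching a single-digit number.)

4907 → 0 (1 step)

1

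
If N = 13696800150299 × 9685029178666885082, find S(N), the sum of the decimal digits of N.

13696800150299 × 9685029178666885082 = 132653909110014792115591760939518
Sum of its 33 digits: 133.

133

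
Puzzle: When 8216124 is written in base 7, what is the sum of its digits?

30

8216124 in base 7 is 126556500.
Digit sum: 1+2+6+5+5+6+5+0+0 = 30.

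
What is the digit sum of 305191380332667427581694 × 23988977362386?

171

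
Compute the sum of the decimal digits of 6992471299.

58

6+9+9+2+4+7+1+2+9+9 = 58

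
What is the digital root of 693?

6+9+3 = 18
1+8 = 9

9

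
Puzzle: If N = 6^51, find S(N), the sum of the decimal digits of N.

6^51 = 4849687664788584363858837602739217760256
Sum of its 40 digits: 216.

216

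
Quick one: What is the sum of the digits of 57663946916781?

78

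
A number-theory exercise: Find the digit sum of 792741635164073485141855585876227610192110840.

7+9+2+7+4+1+6+3+5+1+6+4+0+7+3+4+8+5+1+4+1+8+5+5+5+8+5+8+7+6+2+2+7+6+1+0+1+9+2+1+1+0+8+4+0 = 189

189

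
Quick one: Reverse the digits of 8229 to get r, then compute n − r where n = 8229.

Reverse of 8229 is 9228.
8229 − 9228 = -999

-999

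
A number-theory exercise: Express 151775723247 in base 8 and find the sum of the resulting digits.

50

151775723247 in base 8 is 2152642337357.
Digit sum: 2+1+5+2+6+4+2+3+3+7+3+5+7 = 50.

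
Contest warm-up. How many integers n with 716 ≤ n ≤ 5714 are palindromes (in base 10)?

76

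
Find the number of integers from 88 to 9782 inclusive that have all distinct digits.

The integers in [88, 9782] that have all distinct digits: 89, 90, 91, 92, 93, 94, …, 9781, 9782.
5134 qualify.

5134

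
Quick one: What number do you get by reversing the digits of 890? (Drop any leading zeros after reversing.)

98

Reversing 890 gives 98.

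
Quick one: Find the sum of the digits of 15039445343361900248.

74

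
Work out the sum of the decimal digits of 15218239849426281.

1+5+2+1+8+2+3+9+8+4+9+4+2+6+2+8+1 = 75

75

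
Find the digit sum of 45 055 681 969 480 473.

84

4+5+0+5+5+6+8+1+9+6+9+4+8+0+4+7+3 = 84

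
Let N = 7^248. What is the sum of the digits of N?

931

7^248 = 383984703035898057096886538750417566393448282128051440095914219853331446134565615855257351266408047872388735580345723572915589527884927860451042085647353041145948635066347732326449210217261744380117586572308801
Sum of its 210 digits: 931.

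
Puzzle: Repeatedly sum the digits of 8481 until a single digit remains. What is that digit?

3

8+4+8+1 = 21
2+1 = 3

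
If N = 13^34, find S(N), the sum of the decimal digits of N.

13^34 = 74829695578286078013428929473144712489
Sum of its 38 digits: 193.

193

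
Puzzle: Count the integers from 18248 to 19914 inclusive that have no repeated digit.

613

The integers in [18248, 19914] that have no repeated digit: 18249, 18250, 18253, 18254, 18256, 18257, …, 19875, 19876.
613 qualify.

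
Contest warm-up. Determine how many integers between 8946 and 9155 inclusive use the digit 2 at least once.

The integers in [8946, 9155] that use the digit 2 at least once: 8952, 8962, 8972, 8982, 8992, 9002, …, 9142, 9152.
39 qualify.

39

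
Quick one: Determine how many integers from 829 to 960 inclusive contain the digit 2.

23

The integers in [829, 960] that contain the digit 2: 829, 832, 842, 852, 862, 872, …, 942, 952.
23 qualify.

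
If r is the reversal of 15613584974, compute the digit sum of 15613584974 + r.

43

Reversal of 15613584974 is 47948531651; 15613584974 + 47948531651 = 63562116625.
Digit sum of 63562116625: 6+3+5+6+2+1+1+6+6+2+5 = 43.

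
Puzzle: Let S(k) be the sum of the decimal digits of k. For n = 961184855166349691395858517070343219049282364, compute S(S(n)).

First digit sum: 210.
2+1+0 = 3.

3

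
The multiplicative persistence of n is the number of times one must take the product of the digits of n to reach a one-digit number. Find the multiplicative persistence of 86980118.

1

86980118 → 0 (1 step)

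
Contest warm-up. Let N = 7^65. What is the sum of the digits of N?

247

7^65 = 8538323413450849900970017037940802745289307058918668807
Sum of its 55 digits: 247.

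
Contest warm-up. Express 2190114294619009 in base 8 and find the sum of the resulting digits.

2190114294619009 in base 8 is 76176267043055601.
Digit sum: 7+6+1+7+6+2+6+7+0+4+3+0+5+5+6+0+1 = 66.

66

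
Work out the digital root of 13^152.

The digital root of n equals n mod 9 (or 9 when 9 | n), so we need 13^152 mod 9.
13^152 ≡ 7 (mod 9), so the digital root is 7.

7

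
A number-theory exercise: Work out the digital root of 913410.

9+1+3+4+1+0 = 18
1+8 = 9

9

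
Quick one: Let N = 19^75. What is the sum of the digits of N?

406

19^75 = 806343466664501958883962520287018859560965241046221848612532346349415118247222072013272915091499
Sum of its 96 digits: 406.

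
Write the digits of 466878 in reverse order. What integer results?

878664

Reversing 466878 gives 878664.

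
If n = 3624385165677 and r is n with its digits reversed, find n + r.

11390000999940

Reverse of 3624385165677 is 7765615834263.
3624385165677 + 7765615834263 = 11390000999940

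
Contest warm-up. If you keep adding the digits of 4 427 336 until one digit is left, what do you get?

4+4+2+7+3+3+6 = 29
2+9 = 11
1+1 = 2

2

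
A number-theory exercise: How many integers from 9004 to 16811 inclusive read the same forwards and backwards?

78

The integers in [9004, 16811] that read the same forwards and backwards: 9009, 9119, 9229, 9339, 9449, 9559, …, 16661, 16761.
78 qualify.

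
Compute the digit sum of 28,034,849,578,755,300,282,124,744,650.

123

2+8+0+3+4+8+4+9+5+7+8+7+5+5+3+0+0+2+8+2+1+2+4+7+4+4+6+5+0 = 123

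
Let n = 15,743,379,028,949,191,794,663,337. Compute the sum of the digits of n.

130

1+5+7+4+3+3+7+9+0+2+8+9+4+9+1+9+1+7+9+4+6+6+3+3+3+7 = 130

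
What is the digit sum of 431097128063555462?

71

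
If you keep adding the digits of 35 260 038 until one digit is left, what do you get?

9

3+5+2+6+0+0+3+8 = 27
2+7 = 9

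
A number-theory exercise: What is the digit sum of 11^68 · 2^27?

392

11^68 · 2^27 = 8760168779878915986606750406559646138916885555496092338126018086958314100359168
Sum of its 79 digits: 392.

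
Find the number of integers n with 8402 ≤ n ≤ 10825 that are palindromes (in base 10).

25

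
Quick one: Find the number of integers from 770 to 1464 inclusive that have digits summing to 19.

31

The integers in [770, 1464] that have digits summing to 19: 775, 784, 793, 829, 838, 847, …, 1396, 1459.
31 qualify.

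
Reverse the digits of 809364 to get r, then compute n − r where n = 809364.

345456

Reverse of 809364 is 463908.
809364 − 463908 = 345456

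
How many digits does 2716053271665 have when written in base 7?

15

2716053271665 in base 7 is 400141221613626, which has 15 digits.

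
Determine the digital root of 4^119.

The digital root of n equals n mod 9 (or 9 when 9 | n), so we need 4^119 mod 9.
4^119 ≡ 7 (mod 9), so the digital root is 7.

7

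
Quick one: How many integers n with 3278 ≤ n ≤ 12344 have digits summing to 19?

The integers in [3278, 12344] that have digits summing to 19: 3286, 3295, 3349, 3358, 3367, 3376, …, 12286, 12295.
617 qualify.

617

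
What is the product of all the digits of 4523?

4×5×2×3 = 120

120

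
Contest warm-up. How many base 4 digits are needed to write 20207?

20207 in base 4 is 10323233, which has 8 digits.

8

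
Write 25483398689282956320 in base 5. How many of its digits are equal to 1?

7

25483398689282956320 in base 5 is 3202232240013111122414100240.
The digit 1 appears 7 times.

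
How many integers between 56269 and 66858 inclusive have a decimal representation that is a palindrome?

The integers in [56269, 66858] that have a decimal representation that is a palindrome: 56365, 56465, 56565, 56665, 56765, 56865, …, 66666, 66766.
105 qualify.

105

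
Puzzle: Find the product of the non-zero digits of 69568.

12960

6×9×5×6×8 = 12960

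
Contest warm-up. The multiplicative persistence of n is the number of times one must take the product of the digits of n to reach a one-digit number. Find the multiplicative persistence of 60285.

1

60285 → 0 (1 step)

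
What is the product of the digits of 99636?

9×9×6×3×6 = 8748

8748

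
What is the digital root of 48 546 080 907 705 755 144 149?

4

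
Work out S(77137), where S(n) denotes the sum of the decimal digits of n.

7+7+1+3+7 = 25

25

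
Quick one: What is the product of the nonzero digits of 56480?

960

5×6×4×8 = 960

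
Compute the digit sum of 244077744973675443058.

100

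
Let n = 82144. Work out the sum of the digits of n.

19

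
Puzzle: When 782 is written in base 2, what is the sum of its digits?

5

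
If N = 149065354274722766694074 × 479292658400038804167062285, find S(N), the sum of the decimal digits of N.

149065354274722766694074 × 479292658400038804167062285 = 71445929925675463128716182028030099992929898399090
Sum of its 50 digits: 250.

250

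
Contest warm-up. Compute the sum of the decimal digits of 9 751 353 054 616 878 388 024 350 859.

133

9+7+5+1+3+5+3+0+5+4+6+1+6+8+7+8+3+8+8+0+2+4+3+5+0+8+5+9 = 133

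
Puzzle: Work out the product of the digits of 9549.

9×5×4×9 = 1620

1620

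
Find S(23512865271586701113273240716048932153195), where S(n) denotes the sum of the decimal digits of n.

156

2+3+5+1+2+8+6+5+2+7+1+5+8+6+7+0+1+1+1+3+2+7+3+2+4+0+7+1+6+0+4+8+9+3+2+1+5+3+1+9+5 = 156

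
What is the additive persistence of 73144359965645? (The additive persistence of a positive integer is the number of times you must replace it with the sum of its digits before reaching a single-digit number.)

2

73144359965645 → 71 → 8 (2 steps)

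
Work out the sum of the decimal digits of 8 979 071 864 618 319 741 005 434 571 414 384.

8+9+7+9+0+7+1+8+6+4+6+1+8+3+1+9+7+4+1+0+0+5+4+3+4+5+7+1+4+1+4+3+8+4 = 152

152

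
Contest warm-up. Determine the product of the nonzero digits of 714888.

7×1×4×8×8×8 = 14336

14336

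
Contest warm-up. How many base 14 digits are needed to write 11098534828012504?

11098534828012504 in base 14 is DDA95D47BC334C, which has 14 digits.

14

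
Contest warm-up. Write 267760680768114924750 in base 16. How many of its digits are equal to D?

267760680768114924750 in base 16 is E83ED088070421CCE.
The digit D appears 1 time.

1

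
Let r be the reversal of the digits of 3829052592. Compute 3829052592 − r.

876543309

Reverse of 3829052592 is 2952509283.
3829052592 − 2952509283 = 876543309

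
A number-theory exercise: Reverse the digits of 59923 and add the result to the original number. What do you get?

Reverse of 59923 is 32995.
59923 + 32995 = 92918

92918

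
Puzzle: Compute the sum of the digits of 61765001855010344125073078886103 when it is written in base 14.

172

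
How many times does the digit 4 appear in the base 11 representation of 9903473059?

1

9903473059 in base 11 is 4222285987.
The digit 4 appears 1 time.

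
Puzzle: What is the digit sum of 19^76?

478

19^76 = 15320525866625537218795287885453358331658339579878215123638114580638887246697219368252185386738481
Sum of its 98 digits: 478.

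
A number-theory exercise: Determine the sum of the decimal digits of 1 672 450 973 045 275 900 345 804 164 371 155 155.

1+6+7+2+4+5+0+9+7+3+0+4+5+2+7+5+9+0+0+3+4+5+8+0+4+1+6+4+3+7+1+1+5+5+1+5+5 = 144

144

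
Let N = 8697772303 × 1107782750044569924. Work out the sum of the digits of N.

99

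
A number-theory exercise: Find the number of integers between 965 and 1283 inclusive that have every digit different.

119

The integers in [965, 1283] that have every digit different: 965, 967, 968, 970, 971, 972, …, 1280, 1283.
119 qualify.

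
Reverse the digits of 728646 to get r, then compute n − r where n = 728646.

81819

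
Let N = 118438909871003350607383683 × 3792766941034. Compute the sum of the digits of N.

159

118438909871003350607383683 × 3792766941034 = 449211181890847005619531217305874748222
Sum of its 39 digits: 159.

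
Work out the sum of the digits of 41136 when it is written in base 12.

41136 in base 12 is 1B980.
Digit sum: 1+11+9+8+0 = 29.

29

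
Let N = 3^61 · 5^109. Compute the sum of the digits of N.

3^61 · 5^109 = 1959417626387943738213888146055160619884094336041442437415177417990574948447601855150423943996429443359375
Sum of its 106 digits: 495.

495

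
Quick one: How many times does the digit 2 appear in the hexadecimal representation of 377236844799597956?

377236844799597956 in base 16 is 53C36E962781D84.
The digit 2 appears 1 time.

1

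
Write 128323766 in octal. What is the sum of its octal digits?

32

128323766 in base 8 is 751410266.
Digit sum: 7+5+1+4+1+0+2+6+6 = 32.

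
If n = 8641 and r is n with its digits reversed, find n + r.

10109

Reverse of 8641 is 1468.
8641 + 1468 = 10109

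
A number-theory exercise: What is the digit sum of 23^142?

931

23^142 = 23192774984369078750237734279529478056786508400568760494458054531175748781538547983737719432314390376285239093373327480102096981869490207569279694674667900572850858333516312349602671597295286129
Sum of its 194 digits: 931.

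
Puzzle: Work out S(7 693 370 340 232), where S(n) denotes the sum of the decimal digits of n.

7+6+9+3+3+7+0+3+4+0+2+3+2 = 49

49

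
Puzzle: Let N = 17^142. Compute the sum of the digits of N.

775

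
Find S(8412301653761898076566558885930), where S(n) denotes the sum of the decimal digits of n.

153

8+4+1+2+3+0+1+6+5+3+7+6+1+8+9+8+0+7+6+5+6+6+5+5+8+8+8+5+9+3+0 = 153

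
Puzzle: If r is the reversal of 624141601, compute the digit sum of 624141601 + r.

32

Reversal of 624141601 is 106141426; 624141601 + 106141426 = 730283027.
Digit sum of 730283027: 7+3+0+2+8+3+0+2+7 = 32.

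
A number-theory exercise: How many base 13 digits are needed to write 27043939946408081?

27043939946408081 in base 13 is 6B3A19795668668, which has 15 digits.

15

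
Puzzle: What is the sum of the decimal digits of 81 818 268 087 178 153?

8+1+8+1+8+2+6+8+0+8+7+1+7+8+1+5+3 = 82

82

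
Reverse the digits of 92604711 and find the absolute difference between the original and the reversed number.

Reverse of 92604711 is 11740629.
|92604711 − 11740629| = 80864082

80864082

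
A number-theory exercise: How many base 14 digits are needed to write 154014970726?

10

154014970726 in base 14 is 7650AC0AD8, which has 10 digits.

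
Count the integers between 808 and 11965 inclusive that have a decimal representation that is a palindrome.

130

The integers in [808, 11965] that have a decimal representation that is a palindrome: 808, 818, 828, 838, 848, 858, …, 11811, 11911.
130 qualify.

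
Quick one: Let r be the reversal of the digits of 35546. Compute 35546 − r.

Reverse of 35546 is 64553.
35546 − 64553 = -29007

-29007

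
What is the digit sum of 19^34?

172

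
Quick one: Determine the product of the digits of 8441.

128

8×4×4×1 = 128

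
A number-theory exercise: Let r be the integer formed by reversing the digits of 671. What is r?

176

Reversing 671 gives 176.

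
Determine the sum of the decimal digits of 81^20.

153

81^20 = 147808829414345923316083210206383297601
Sum of its 39 digits: 153.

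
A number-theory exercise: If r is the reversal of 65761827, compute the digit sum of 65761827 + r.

48

Reversal of 65761827 is 72816756; 65761827 + 72816756 = 138578583.
Digit sum of 138578583: 1+3+8+5+7+8+5+8+3 = 48.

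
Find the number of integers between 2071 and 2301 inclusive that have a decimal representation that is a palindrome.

The integers in [2071, 2301] that have a decimal representation that is a palindrome: 2112, 2222.
2 qualify.

2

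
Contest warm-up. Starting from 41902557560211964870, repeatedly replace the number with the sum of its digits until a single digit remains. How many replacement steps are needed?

3

41902557560211964870 → 82 → 10 → 1 (3 steps)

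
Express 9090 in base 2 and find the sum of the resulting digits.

9090 in base 2 is 10001110000010.
Digit sum: 1+0+0+0+1+1+1+0+0+0+0+0+1+0 = 5.

5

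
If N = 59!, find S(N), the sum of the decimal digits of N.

324

59! = 138683118545689835737939019720389406345902876772687432540821294940160000000000000
Sum of its 81 digits: 324.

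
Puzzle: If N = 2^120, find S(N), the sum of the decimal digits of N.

2^120 = 1329227995784915872903807060280344576
Sum of its 37 digits: 172.

172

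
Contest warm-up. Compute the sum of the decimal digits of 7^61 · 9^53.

414

7^61 · 9^53 = 1336083009176013043212805525961949187622137208379405804732724036398602207175515544356937110083298879103
Sum of its 103 digits: 414.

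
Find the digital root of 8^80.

The digital root of n equals n mod 9 (or 9 when 9 | n), so we need 8^80 mod 9.
8^80 ≡ 1 (mod 9), so the digital root is 1.

1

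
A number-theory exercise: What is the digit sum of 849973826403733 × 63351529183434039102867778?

208

849973826403733 × 63351529183434039102867778 = 53847141668571188966713507747896744615274
Sum of its 41 digits: 208.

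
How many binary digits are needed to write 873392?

20

873392 in base 2 is 11010101001110110000, which has 20 digits.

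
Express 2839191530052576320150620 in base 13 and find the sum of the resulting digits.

112

2839191530052576320150620 in base 13 is B65135B75C2C5243C03120.
Digit sum: 11+6+5+1+3+5+11+7+5+12+2+12+5+2+4+3+12+0+3+1+2+0 = 112.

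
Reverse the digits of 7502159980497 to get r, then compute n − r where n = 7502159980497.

-438739531560

Reverse of 7502159980497 is 7940899512057.
7502159980497 − 7940899512057 = -438739531560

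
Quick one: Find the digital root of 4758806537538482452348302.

6

4+7+5+8+8+0+6+5+3+7+5+3+8+4+8+2+4+5+2+3+4+8+3+0+2 = 114
1+1+4 = 6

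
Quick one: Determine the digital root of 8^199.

The digital root of n equals n mod 9 (or 9 when 9 | n), so we need 8^199 mod 9.
8^199 ≡ 8 (mod 9), so the digital root is 8.

8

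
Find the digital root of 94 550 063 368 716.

9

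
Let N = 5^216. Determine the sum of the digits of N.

5^216 = 9495567745759798747473242269561957154220965833619944966279779990829008230644811159033118931771413600093027632988162967109246892505325376987457275390625
Sum of its 151 digits: 730.

730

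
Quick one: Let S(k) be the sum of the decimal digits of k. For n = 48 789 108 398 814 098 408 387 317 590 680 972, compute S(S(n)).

First digit sum: 182.
1+8+2 = 11.

11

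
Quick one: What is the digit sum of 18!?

54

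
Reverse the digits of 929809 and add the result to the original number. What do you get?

Reverse of 929809 is 908929.
929809 + 908929 = 1838738

1838738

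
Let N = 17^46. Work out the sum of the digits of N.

17^46 = 398703807810572411498315063055075847178723756123452198369
Sum of its 57 digits: 253.

253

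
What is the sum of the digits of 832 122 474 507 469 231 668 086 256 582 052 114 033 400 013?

159

8+3+2+1+2+2+4+7+4+5+0+7+4+6+9+2+3+1+6+6+8+0+8+6+2+5+6+5+8+2+0+5+2+1+1+4+0+3+3+4+0+0+0+1+3 = 159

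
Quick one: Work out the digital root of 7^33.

The digital root of n equals n mod 9 (or 9 when 9 | n), so we need 7^33 mod 9.
7^33 ≡ 1 (mod 9), so the digital root is 1.

1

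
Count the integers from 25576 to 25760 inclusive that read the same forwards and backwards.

2

The integers in [25576, 25760] that read the same forwards and backwards: 25652, 25752.
2 qualify.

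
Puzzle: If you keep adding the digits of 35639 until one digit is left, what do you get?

8

3+5+6+3+9 = 26
2+6 = 8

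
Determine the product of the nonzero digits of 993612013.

8748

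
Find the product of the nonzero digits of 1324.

24

1×3×2×4 = 24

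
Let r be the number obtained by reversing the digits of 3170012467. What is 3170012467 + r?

Reverse of 3170012467 is 7642100713.
3170012467 + 7642100713 = 10812113180

10812113180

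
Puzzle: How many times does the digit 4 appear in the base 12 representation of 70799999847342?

1

70799999847342 in base 12 is 7B35620845A66.
The digit 4 appears 1 time.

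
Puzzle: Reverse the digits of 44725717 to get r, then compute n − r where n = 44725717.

-27027027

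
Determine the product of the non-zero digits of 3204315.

360

3×2×4×3×1×5 = 360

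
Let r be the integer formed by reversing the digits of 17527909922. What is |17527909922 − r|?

Reverse of 17527909922 is 22990972571.
|17527909922 − 22990972571| = 5463062649

5463062649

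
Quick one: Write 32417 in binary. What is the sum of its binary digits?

32417 in base 2 is 111111010100001.
Digit sum: 1+1+1+1+1+1+0+1+0+1+0+0+0+0+1 = 9.

9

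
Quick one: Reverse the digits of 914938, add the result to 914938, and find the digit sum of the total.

Reversal of 914938 is 839419; 914938 + 839419 = 1754357.
Digit sum of 1754357: 1+7+5+4+3+5+7 = 32.

32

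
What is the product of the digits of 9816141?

1728

9×8×1×6×1×4×1 = 1728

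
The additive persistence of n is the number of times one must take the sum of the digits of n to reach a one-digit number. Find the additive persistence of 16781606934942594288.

2

16781606934942594288 → 102 → 3 (2 steps)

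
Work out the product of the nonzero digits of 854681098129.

9953280

8×5×4×6×8×1×9×8×1×2×9 = 9953280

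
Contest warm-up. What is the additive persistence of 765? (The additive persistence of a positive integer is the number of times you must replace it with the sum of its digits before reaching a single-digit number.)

2

765 → 18 → 9 (2 steps)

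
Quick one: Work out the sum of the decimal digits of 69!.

351

69! = 171122452428141311372468338881272839092270544893520369393648040923257279754140647424000000000000000
Sum of its 99 digits: 351.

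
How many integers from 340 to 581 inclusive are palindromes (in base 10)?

The integers in [340, 581] that are palindromes (in base 10): 343, 353, 363, 373, 383, 393, …, 565, 575.
24 qualify.

24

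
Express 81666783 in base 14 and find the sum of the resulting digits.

68

81666783 in base 14 is ABBBD39.
Digit sum: 10+11+11+11+13+3+9 = 68.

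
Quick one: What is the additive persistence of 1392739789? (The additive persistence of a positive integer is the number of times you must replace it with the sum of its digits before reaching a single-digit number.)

3

1392739789 → 58 → 13 → 4 (3 steps)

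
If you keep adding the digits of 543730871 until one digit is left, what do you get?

2

5+4+3+7+3+0+8+7+1 = 38
3+8 = 11
1+1 = 2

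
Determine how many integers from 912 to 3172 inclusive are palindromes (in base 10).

The integers in [912, 3172] that are palindromes (in base 10): 919, 929, 939, 949, 959, 969, …, 3003, 3113.
31 qualify.

31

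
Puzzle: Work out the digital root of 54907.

5+4+9+0+7 = 25
2+5 = 7

7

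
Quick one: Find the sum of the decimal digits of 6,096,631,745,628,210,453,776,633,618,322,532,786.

6+0+9+6+6+3+1+7+4+5+6+2+8+2+1+0+4+5+3+7+7+6+6+3+3+6+1+8+3+2+2+5+3+2+7+8+6 = 163

163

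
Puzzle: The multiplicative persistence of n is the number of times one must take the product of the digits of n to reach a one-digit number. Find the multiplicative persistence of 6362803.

6362803 → 0 (1 step)

1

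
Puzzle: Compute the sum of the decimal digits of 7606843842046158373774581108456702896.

173

7+6+0+6+8+4+3+8+4+2+0+4+6+1+5+8+3+7+3+7+7+4+5+8+1+1+0+8+4+5+6+7+0+2+8+9+6 = 173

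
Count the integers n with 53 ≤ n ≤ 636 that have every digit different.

The integers in [53, 636] that have every digit different: 53, 54, 56, 57, 58, 59, …, 634, 635.
431 qualify.

431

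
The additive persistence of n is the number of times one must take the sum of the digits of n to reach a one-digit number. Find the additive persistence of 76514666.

2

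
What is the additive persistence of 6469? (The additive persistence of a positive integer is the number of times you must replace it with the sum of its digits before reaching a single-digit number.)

2

6469 → 25 → 7 (2 steps)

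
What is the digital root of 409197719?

2

4+0+9+1+9+7+7+1+9 = 47
4+7 = 11
1+1 = 2
(Equivalently, 409197719 mod 9 = 2.)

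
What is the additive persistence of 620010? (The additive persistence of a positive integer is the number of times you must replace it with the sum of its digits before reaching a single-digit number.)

1

620010 → 9 (1 step)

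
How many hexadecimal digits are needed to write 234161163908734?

12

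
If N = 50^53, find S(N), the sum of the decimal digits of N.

50^53 = 1110223024625156540423631668090820312500000000000000000000000000000000000000000000000000000
Sum of its 91 digits: 119.

119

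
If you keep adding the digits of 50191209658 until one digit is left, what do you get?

5+0+1+9+1+2+0+9+6+5+8 = 46
4+6 = 10
1+0 = 1

1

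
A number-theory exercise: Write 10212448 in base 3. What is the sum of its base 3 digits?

18

10212448 in base 3 is 201012211211211.
Digit sum: 2+0+1+0+1+2+2+1+1+2+1+1+2+1+1 = 18.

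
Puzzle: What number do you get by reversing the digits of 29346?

64392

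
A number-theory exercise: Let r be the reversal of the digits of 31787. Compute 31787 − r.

Reverse of 31787 is 78713.
31787 − 78713 = -46926

-46926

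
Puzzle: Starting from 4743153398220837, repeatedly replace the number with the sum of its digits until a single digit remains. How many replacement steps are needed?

3

4743153398220837 → 69 → 15 → 6 (3 steps)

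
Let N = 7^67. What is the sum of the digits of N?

7^67 = 418377847259091645147530834859099334519176045887014771543
Sum of its 57 digits: 268.

268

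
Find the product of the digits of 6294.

6×2×9×4 = 432

432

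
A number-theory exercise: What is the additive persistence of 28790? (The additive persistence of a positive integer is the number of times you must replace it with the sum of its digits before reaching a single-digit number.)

28790 → 26 → 8 (2 steps)

2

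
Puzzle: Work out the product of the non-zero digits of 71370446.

14112

7×1×3×7×4×4×6 = 14112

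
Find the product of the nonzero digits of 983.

9×8×3 = 216

216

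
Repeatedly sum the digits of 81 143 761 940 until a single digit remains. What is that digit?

8

8+1+1+4+3+7+6+1+9+4+0 = 44
4+4 = 8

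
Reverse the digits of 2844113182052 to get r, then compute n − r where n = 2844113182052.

341300067570

Reverse of 2844113182052 is 2502813114482.
2844113182052 − 2502813114482 = 341300067570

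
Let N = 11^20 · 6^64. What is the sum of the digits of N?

11^20 · 6^64 = 42612177531542170912197349750169805525454620210014026171490551040311296
Sum of its 71 digits: 252.

252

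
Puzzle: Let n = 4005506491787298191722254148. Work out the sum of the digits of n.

121

4+0+0+5+5+0+6+4+9+1+7+8+7+2+9+8+1+9+1+7+2+2+2+5+4+1+4+8 = 121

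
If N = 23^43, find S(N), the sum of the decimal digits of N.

284

23^43 = 35834136918934220777541995677272642015423987712183913488967
Sum of its 59 digits: 284.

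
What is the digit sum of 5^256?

805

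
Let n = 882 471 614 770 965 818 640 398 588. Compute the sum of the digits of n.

8+8+2+4+7+1+6+1+4+7+7+0+9+6+5+8+1+8+6+4+0+3+9+8+5+8+8 = 143

143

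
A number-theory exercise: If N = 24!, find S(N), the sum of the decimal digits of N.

24! = 620448401733239439360000
Sum of its 24 digits: 81.

81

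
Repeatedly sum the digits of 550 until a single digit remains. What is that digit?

5+5+0 = 10
1+0 = 1
(Equivalently, 550 mod 9 = 1.)

1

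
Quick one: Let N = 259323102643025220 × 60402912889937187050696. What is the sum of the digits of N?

192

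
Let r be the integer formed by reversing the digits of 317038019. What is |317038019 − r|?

593792694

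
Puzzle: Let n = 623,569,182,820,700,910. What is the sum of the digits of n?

69

6+2+3+5+6+9+1+8+2+8+2+0+7+0+0+9+1+0 = 69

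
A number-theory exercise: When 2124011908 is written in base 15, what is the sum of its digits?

74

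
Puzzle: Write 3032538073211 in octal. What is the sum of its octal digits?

3032538073211 in base 8 is 54102126544173.
Digit sum: 5+4+1+0+2+1+2+6+5+4+4+1+7+3 = 45.

45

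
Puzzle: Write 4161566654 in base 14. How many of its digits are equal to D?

4161566654 in base 14 is 2B69ADCD0.
The digit D appears 2 times.

2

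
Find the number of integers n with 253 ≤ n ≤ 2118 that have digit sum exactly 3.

10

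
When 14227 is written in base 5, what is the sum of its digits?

14227 in base 5 is 423402.
Digit sum: 4+2+3+4+0+2 = 15.

15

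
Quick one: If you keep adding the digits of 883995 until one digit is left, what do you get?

6

8+8+3+9+9+5 = 42
4+2 = 6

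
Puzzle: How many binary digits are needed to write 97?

97 in base 2 is 1100001, which has 7 digits.

7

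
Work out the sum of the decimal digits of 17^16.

109

17^16 = 48661191875666868481
Sum of its 20 digits: 109.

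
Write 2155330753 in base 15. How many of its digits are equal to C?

2155330753 in base 15 is C93467BD.
The digit C appears 1 time.

1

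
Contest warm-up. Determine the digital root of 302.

3+0+2 = 5

5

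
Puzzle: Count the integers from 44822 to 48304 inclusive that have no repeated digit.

1136

The integers in [44822, 48304] that have no repeated digit: 45012, 45013, 45016, 45017, 45018, 45019, …, 48301, 48302.
1136 qualify.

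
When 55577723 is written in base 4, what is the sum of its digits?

17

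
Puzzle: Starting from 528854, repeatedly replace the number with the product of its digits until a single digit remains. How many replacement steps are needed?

2

528854 → 12800 → 0 (2 steps)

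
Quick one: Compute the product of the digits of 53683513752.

2268000

5×3×6×8×3×5×1×3×7×5×2 = 2268000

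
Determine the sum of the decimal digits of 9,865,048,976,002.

64

9+8+6+5+0+4+8+9+7+6+0+0+2 = 64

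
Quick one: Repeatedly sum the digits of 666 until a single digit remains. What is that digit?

6+6+6 = 18
1+8 = 9

9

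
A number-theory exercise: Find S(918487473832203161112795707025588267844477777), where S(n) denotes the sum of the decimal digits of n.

214

9+1+8+4+8+7+4+7+3+8+3+2+2+0+3+1+6+1+1+1+2+7+9+5+7+0+7+0+2+5+5+8+8+2+6+7+8+4+4+4+7+7+7+7+7 = 214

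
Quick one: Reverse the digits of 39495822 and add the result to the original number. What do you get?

Reverse of 39495822 is 22859493.
39495822 + 22859493 = 62355315

62355315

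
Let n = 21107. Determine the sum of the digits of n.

2+1+1+0+7 = 11

11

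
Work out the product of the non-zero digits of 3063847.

12096

3×6×3×8×4×7 = 12096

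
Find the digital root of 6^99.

9

The digital root of n equals n mod 9 (or 9 when 9 | n), so we need 6^99 mod 9.
6^99 ≡ 0 (mod 9), so the digital root is 9.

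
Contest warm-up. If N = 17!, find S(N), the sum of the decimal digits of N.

17! = 355687428096000
Sum of its 15 digits: 63.

63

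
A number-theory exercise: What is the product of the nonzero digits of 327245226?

3×2×7×2×4×5×2×2×6 = 40320

40320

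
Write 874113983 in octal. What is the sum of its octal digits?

874113983 in base 8 is 6406365677.
Digit sum: 6+4+0+6+3+6+5+6+7+7 = 50.

50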